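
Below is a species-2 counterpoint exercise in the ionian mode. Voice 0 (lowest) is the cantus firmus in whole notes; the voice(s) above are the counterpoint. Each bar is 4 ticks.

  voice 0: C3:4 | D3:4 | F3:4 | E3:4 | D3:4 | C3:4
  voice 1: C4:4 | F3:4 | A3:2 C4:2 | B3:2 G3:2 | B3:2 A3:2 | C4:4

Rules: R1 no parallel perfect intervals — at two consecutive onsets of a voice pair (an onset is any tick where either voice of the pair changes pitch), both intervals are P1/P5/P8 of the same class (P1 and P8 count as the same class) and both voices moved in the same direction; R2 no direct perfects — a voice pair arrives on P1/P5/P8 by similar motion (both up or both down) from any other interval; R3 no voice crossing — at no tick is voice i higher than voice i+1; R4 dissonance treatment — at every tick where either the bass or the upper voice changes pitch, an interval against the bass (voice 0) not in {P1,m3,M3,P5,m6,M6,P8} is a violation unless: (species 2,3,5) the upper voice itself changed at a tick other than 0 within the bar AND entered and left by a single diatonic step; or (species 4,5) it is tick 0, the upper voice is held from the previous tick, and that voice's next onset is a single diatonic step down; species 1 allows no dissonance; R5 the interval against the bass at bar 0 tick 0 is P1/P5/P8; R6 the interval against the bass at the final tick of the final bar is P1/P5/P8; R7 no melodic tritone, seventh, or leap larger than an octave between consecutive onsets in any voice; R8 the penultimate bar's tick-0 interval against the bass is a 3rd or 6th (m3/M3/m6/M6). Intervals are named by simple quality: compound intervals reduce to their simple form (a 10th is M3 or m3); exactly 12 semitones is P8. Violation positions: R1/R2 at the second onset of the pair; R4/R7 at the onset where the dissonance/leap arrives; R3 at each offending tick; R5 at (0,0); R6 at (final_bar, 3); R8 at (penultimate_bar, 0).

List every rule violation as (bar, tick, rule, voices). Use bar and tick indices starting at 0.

bar 0: v0=C3 v1=C4 downbeat P8
bar 1: v0=D3 v1=F3 downbeat m3
bar 2: v0=F3 v1=A3 downbeat M3
bar 3: v0=E3 v1=B3 downbeat P5
bar 4: v0=D3 v1=B3 downbeat M6
bar 5: v0=C3 v1=C4 downbeat P8
  -> R1 @ bar 3 tick 0 v(0, 1): F3/C4 P5 -> E3/B3 P5 similar

(3, 0, R1, (0, 1))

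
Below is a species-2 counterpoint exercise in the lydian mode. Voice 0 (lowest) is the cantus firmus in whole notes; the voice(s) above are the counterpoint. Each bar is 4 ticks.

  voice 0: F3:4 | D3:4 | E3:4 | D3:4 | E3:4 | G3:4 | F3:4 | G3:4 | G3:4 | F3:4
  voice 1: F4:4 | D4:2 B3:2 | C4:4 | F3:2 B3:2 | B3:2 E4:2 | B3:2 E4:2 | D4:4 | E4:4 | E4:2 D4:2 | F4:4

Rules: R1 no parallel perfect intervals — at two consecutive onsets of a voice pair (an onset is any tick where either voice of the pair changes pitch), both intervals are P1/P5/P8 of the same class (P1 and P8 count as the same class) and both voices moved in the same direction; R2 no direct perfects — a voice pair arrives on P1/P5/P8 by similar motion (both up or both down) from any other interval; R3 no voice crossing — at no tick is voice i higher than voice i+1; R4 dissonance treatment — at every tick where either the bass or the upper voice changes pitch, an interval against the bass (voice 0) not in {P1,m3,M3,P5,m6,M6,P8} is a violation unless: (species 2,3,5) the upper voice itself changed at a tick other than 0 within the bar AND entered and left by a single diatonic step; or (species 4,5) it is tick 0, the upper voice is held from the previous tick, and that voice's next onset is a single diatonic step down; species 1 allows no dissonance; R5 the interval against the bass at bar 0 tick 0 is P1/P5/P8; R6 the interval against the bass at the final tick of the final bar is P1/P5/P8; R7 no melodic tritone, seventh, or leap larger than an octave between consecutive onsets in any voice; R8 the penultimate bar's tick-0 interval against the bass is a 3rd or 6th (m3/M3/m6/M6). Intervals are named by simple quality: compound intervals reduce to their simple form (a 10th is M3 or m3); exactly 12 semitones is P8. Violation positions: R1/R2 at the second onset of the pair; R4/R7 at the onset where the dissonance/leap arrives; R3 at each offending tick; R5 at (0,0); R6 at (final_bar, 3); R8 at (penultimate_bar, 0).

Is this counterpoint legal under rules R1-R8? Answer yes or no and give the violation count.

bar 0: v0=F3 v1=F4 (P8)
bar 1: v0=D3 v1=D4 (P8)
bar 2: v0=E3 v1=C4 (m6)
bar 3: v0=D3 v1=F3 (m3)
bar 4: v0=E3 v1=B3 (P5)
bar 5: v0=G3 v1=B3 (M3)
bar 6: v0=F3 v1=D4 (M6)
bar 7: v0=G3 v1=E4 (M6)
bar 8: v0=G3 v1=E4 (M6)
bar 9: v0=F3 v1=F4 (P8)
  R1 @ bar1.0: F3/F4 P8 -> D3/D4 P8 similar
  R7 @ bar3.2: F3->B3 leap 6st

No (2 violations)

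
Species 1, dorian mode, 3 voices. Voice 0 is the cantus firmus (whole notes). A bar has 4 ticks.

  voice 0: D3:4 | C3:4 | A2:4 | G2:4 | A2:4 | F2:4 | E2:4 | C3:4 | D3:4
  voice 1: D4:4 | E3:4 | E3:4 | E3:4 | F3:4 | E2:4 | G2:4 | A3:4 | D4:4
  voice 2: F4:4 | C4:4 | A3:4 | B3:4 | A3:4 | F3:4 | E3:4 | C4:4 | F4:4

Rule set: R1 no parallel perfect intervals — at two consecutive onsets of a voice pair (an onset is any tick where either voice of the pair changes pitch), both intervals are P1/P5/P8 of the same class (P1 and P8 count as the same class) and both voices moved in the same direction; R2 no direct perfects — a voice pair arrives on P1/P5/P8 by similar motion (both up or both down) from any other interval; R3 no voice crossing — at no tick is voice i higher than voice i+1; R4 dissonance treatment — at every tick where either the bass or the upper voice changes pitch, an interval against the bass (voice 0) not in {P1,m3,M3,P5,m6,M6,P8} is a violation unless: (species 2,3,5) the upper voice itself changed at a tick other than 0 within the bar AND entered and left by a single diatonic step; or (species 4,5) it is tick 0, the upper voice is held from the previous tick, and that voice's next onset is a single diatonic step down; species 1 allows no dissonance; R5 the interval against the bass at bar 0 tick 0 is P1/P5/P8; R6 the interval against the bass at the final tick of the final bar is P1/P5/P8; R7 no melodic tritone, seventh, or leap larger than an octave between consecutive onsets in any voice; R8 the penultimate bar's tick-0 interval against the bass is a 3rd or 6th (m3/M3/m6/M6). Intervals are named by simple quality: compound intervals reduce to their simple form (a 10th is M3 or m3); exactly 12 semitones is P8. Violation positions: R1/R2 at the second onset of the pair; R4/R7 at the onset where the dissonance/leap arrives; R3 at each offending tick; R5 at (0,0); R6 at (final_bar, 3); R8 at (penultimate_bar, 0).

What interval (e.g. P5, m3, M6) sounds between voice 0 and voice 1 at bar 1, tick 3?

voice 0=C3 voice 1=E3 -> M3

M3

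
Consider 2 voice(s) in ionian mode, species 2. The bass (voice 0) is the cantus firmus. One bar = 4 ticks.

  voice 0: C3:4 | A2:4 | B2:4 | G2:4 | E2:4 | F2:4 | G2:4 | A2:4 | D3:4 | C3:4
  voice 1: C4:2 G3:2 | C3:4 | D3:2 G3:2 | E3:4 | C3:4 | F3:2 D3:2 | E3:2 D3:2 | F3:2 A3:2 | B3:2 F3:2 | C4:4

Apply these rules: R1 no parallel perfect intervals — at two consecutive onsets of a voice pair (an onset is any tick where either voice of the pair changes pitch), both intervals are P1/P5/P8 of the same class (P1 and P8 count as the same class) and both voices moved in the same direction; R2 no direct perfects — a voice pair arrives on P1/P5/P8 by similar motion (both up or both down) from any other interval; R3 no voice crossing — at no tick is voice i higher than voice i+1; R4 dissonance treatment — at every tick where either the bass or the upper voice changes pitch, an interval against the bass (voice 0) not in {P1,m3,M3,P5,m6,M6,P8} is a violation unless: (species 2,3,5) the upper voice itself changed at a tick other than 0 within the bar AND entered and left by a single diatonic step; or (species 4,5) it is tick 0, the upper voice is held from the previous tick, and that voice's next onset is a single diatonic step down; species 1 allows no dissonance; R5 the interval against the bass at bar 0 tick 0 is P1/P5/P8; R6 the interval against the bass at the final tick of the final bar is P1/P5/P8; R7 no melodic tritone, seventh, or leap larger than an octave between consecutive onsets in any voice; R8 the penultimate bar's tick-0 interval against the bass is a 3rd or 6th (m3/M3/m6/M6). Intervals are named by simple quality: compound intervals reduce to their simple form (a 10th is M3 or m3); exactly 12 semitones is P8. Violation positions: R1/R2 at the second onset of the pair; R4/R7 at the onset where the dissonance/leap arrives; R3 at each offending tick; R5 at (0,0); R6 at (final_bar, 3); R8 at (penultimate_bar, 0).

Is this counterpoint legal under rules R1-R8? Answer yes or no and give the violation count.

bar 0: v0=C3 v1=C4 (P8)
bar 1: v0=A2 v1=C3 (m3)
bar 2: v0=B2 v1=D3 (m3)
bar 3: v0=G2 v1=E3 (M6)
bar 4: v0=E2 v1=C3 (m6)
bar 5: v0=F2 v1=F3 (P8)
bar 6: v0=G2 v1=E3 (M6)
bar 7: v0=A2 v1=F3 (m6)
bar 8: v0=D3 v1=B3 (M6)
bar 9: v0=C3 v1=C4 (P8)
  R2 @ bar5.0: E2/C3 m6 -> F2/F3 P8 similar
  R7 @ bar8.2: B3->F3 leap 6st

No (2 violations)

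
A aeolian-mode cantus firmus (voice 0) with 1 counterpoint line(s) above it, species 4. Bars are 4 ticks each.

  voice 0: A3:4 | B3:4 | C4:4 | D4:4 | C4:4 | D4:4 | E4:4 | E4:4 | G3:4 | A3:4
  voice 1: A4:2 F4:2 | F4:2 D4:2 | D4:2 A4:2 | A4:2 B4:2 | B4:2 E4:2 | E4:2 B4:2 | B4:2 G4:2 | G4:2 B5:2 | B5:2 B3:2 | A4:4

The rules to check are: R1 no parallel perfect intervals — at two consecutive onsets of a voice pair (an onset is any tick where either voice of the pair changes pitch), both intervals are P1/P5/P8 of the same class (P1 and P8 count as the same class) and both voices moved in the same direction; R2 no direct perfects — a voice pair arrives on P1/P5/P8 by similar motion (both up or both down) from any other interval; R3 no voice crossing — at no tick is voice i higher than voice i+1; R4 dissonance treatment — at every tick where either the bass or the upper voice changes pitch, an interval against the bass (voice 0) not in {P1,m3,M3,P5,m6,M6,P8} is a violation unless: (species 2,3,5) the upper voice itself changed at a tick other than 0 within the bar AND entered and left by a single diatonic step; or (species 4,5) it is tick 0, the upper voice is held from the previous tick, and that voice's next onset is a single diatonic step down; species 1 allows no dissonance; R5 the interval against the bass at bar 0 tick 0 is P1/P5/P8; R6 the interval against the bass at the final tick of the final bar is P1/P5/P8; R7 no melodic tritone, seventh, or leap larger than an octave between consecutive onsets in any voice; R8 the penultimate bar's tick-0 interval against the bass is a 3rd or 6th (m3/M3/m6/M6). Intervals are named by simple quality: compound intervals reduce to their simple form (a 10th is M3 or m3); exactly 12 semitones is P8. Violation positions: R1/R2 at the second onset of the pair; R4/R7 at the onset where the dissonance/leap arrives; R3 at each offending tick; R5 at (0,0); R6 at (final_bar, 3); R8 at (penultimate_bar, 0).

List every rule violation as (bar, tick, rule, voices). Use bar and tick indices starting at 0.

(1, 0, R4, (0, 1))
(2, 0, R4, (0, 1))
(4, 0, R4, (0, 1))
(5, 0, R4, (0, 1))
(7, 2, R7, (1,))
(8, 2, R7, (1,))
(9, 0, R2, (0, 1))
(9, 0, R7, (1,))

bar 0: v0=A3 v1=A4 downbeat P8
bar 1: v0=B3 v1=F4 downbeat TT
bar 2: v0=C4 v1=D4 downbeat M2
bar 3: v0=D4 v1=A4 downbeat P5
bar 4: v0=C4 v1=B4 downbeat M7
bar 5: v0=D4 v1=E4 downbeat M2
bar 6: v0=E4 v1=B4 downbeat P5
bar 7: v0=E4 v1=G4 downbeat m3
bar 8: v0=G3 v1=B5 downbeat M3
bar 9: v0=A3 v1=A4 downbeat P8
  -> R4 @ bar 1 tick 0 v(0, 1): B3/F4 TT untreated
  -> R4 @ bar 2 tick 0 v(0, 1): C4/D4 M2 untreated
  -> R4 @ bar 4 tick 0 v(0, 1): C4/B4 M7 untreated
  -> R4 @ bar 5 tick 0 v(0, 1): D4/E4 M2 untreated
  -> R7 @ bar 7 tick 2 v(1,): G4->B5 leap 16st
  -> R7 @ bar 8 tick 2 v(1,): B5->B3 leap 24st
  -> R2 @ bar 9 tick 0 v(0, 1): G3/B3 M3 -> A3/A4 P8 similar
  -> R7 @ bar 9 tick 0 v(1,): B3->A4 leap 10st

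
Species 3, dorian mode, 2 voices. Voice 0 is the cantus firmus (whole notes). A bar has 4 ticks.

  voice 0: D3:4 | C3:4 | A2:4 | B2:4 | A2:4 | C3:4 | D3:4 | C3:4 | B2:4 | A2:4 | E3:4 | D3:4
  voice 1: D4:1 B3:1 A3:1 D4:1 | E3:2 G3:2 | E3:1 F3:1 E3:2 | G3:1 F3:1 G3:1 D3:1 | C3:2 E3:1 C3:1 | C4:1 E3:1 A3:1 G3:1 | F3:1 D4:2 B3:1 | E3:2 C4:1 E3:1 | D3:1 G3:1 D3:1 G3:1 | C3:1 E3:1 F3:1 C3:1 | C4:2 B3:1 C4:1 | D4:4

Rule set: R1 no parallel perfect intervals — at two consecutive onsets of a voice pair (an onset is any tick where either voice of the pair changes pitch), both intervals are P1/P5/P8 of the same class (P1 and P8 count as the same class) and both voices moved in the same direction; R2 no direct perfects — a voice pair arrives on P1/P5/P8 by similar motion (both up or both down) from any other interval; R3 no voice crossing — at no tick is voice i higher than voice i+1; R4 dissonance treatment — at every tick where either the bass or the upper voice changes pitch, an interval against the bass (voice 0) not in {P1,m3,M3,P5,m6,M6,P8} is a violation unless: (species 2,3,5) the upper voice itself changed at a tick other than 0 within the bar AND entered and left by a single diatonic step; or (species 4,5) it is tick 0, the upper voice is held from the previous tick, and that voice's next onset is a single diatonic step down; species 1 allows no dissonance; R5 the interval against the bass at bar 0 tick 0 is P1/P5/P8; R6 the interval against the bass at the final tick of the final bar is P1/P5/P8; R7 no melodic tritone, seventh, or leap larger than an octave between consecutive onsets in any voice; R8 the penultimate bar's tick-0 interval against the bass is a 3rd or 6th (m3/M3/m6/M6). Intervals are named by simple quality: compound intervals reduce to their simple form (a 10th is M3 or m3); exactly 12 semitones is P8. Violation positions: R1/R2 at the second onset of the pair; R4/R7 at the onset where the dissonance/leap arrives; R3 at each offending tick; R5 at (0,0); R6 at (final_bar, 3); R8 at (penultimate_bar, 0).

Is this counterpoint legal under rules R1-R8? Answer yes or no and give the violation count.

bar 0: v0=D3 v1=D4 (P8)
bar 1: v0=C3 v1=E3 (M3)
bar 2: v0=A2 v1=E3 (P5)
bar 3: v0=B2 v1=G3 (m6)
bar 4: v0=A2 v1=C3 (m3)
bar 5: v0=C3 v1=C4 (P8)
bar 6: v0=D3 v1=F3 (m3)
bar 7: v0=C3 v1=E3 (M3)
bar 8: v0=B2 v1=D3 (m3)
bar 9: v0=A2 v1=C3 (m3)
bar 10: v0=E3 v1=C4 (m6)
bar 11: v0=D3 v1=D4 (P8)
  R7 @ bar1.0: D4->E3 leap 10st
  R1 @ bar2.0: C3/G3 P5 -> A2/E3 P5 similar
  R2 @ bar5.0: A2/C3 m3 -> C3/C4 P8 similar

No (3 violations)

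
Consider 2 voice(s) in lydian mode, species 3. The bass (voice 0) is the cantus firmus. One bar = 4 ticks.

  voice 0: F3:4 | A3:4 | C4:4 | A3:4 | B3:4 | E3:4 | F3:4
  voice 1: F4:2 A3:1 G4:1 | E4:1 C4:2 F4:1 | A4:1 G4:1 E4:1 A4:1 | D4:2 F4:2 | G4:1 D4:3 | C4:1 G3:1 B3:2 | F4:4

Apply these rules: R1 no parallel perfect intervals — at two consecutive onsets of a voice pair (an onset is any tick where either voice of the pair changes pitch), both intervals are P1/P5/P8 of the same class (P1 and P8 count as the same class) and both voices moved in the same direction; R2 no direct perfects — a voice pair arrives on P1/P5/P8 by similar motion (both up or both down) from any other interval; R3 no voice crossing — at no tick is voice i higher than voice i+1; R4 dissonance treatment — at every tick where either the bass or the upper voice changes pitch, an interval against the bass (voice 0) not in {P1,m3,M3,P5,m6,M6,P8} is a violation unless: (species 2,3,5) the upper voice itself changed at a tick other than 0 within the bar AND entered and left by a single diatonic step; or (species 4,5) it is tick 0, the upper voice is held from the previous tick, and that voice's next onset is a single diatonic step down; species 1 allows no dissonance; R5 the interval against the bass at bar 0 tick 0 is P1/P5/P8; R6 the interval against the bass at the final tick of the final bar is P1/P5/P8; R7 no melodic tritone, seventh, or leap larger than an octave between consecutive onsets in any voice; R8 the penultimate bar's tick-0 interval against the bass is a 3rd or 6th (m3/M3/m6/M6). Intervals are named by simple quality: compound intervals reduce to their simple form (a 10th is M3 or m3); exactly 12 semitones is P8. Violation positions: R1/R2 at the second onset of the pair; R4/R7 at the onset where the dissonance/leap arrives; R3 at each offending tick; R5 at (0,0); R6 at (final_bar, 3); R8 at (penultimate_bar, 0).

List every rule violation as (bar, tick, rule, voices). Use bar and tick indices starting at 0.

bar 0: v0=F3 v1=F4 downbeat P8
bar 1: v0=A3 v1=E4 downbeat P5
bar 2: v0=C4 v1=A4 downbeat M6
bar 3: v0=A3 v1=D4 downbeat P4
bar 4: v0=B3 v1=G4 downbeat m6
bar 5: v0=E3 v1=C4 downbeat m6
bar 6: v0=F3 v1=F4 downbeat P8
  -> R4 @ bar 0 tick 3 v(0, 1): F3/G4 M2 untreated
  -> R7 @ bar 0 tick 3 v(1,): A3->G4 leap 10st
  -> R4 @ bar 3 tick 0 v(0, 1): A3/D4 P4 untreated
  -> R2 @ bar 6 tick 0 v(0, 1): E3/B3 P5 -> F3/F4 P8 similar
  -> R7 @ bar 6 tick 0 v(1,): B3->F4 leap 6st

(0, 3, R4, (0, 1))
(0, 3, R7, (1,))
(3, 0, R4, (0, 1))
(6, 0, R2, (0, 1))
(6, 0, R7, (1,))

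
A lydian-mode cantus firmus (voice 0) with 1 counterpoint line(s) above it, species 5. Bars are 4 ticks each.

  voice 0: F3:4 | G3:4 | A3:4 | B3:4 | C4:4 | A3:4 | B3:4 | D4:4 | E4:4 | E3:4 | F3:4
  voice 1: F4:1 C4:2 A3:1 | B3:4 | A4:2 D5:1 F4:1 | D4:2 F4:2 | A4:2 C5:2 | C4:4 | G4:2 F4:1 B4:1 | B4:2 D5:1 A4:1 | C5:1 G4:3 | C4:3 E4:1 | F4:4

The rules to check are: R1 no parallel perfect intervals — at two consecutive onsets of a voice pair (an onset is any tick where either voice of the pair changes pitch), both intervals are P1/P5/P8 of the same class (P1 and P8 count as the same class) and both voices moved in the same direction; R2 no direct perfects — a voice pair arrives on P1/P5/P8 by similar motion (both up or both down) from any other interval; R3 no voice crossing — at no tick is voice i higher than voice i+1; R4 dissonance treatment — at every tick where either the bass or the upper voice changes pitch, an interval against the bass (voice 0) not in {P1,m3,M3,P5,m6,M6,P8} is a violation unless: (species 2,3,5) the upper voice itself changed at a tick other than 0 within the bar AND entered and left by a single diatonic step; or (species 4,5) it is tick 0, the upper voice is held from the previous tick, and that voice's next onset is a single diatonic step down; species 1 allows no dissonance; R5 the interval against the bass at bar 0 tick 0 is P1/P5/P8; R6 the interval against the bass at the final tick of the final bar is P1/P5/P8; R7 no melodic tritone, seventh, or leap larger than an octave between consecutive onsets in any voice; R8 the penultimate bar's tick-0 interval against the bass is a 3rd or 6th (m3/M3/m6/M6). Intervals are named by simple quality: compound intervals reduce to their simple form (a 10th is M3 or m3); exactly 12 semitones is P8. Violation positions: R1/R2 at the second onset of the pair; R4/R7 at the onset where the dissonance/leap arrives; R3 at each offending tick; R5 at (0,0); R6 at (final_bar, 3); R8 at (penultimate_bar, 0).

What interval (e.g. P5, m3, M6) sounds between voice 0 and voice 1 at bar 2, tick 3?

voice 0=A3 voice 1=F4 -> m6

m6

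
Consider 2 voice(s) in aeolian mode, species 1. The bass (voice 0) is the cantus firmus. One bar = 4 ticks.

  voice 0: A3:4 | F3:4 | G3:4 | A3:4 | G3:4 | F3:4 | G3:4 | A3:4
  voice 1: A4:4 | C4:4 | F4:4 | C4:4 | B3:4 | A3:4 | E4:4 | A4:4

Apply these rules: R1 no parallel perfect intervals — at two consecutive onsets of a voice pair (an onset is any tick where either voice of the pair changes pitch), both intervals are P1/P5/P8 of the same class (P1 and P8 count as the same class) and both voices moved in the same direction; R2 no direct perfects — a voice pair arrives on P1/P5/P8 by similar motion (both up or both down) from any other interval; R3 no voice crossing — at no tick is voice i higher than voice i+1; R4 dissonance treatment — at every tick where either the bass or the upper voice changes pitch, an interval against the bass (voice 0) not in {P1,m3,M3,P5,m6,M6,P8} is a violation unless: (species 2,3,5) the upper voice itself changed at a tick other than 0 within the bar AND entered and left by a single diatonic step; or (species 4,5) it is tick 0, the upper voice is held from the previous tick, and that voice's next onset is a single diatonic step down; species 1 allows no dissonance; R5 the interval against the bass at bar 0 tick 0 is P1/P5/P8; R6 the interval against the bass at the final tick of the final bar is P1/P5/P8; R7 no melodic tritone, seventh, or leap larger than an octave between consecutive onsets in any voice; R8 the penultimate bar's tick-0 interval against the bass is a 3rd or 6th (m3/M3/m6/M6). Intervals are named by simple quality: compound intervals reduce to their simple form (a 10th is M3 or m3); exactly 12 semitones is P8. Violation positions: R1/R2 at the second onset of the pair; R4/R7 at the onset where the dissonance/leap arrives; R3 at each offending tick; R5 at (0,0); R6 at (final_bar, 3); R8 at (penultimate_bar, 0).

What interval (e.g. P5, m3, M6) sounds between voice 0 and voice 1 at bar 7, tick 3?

voice 0=A3 voice 1=A4 -> P8

P8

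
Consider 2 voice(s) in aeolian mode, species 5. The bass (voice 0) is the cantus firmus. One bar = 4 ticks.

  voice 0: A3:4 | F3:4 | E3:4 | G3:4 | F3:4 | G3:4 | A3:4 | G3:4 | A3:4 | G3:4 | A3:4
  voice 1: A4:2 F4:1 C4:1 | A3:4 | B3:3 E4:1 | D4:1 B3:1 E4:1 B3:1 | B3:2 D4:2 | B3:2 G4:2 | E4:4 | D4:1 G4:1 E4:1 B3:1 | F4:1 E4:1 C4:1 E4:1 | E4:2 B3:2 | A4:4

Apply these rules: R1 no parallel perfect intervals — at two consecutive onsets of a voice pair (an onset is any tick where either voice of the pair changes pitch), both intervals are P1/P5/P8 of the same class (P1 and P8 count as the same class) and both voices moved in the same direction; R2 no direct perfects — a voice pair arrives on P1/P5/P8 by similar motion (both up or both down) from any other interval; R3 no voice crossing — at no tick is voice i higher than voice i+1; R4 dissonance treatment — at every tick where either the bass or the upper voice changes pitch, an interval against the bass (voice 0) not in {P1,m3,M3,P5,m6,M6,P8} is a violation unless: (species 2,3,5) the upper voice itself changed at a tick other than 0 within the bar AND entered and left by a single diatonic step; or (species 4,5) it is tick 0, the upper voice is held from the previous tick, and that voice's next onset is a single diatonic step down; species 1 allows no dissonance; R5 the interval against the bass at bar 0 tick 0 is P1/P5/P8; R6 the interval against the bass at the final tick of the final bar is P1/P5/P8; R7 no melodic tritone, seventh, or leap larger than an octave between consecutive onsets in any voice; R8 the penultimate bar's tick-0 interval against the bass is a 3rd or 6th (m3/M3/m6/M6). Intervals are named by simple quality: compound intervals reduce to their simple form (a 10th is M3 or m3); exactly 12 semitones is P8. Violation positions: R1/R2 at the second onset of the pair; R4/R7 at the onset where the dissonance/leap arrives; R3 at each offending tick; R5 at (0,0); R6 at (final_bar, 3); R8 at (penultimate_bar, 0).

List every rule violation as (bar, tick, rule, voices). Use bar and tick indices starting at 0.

(4, 0, R4, (0, 1))
(7, 0, R1, (0, 1))
(8, 0, R7, (1,))
(10, 0, R2, (0, 1))
(10, 0, R7, (1,))

bar 0: v0=A3 v1=A4 downbeat P8
bar 1: v0=F3 v1=A3 downbeat M3
bar 2: v0=E3 v1=B3 downbeat P5
bar 3: v0=G3 v1=D4 downbeat P5
bar 4: v0=F3 v1=B3 downbeat TT
bar 5: v0=G3 v1=B3 downbeat M3
bar 6: v0=A3 v1=E4 downbeat P5
bar 7: v0=G3 v1=D4 downbeat P5
bar 8: v0=A3 v1=F4 downbeat m6
bar 9: v0=G3 v1=E4 downbeat M6
bar 10: v0=A3 v1=A4 downbeat P8
  -> R4 @ bar 4 tick 0 v(0, 1): F3/B3 TT untreated
  -> R1 @ bar 7 tick 0 v(0, 1): A3/E4 P5 -> G3/D4 P5 similar
  -> R7 @ bar 8 tick 0 v(1,): B3->F4 leap 6st
  -> R2 @ bar 10 tick 0 v(0, 1): G3/B3 M3 -> A3/A4 P8 similar
  -> R7 @ bar 10 tick 0 v(1,): B3->A4 leap 10st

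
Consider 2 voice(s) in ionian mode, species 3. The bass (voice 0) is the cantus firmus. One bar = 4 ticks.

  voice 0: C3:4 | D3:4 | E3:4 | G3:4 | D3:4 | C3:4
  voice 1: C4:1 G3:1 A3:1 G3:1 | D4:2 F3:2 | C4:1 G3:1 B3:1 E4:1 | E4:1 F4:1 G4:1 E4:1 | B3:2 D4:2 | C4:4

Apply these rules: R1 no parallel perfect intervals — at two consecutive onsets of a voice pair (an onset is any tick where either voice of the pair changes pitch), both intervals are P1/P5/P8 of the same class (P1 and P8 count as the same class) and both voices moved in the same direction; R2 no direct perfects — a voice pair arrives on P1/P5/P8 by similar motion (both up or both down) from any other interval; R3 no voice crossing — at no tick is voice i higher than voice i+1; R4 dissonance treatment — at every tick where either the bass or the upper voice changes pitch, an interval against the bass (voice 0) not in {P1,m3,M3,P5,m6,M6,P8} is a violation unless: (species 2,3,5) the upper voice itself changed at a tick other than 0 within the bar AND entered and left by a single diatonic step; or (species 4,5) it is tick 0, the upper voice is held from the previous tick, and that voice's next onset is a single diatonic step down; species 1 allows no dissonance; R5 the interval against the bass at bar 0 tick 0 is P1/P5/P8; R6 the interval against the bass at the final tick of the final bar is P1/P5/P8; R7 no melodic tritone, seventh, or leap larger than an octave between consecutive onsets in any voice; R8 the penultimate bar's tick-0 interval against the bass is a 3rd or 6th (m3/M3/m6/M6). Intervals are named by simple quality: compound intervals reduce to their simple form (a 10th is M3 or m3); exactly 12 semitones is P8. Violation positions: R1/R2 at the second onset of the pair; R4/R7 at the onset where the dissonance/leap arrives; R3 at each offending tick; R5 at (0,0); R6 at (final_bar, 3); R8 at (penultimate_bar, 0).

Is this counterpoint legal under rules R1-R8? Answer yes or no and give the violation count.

bar 0: v0=C3 v1=C4 (P8)
bar 1: v0=D3 v1=D4 (P8)
bar 2: v0=E3 v1=C4 (m6)
bar 3: v0=G3 v1=E4 (M6)
bar 4: v0=D3 v1=B3 (M6)
bar 5: v0=C3 v1=C4 (P8)
  R2 @ bar1.0: C3/G3 P5 -> D3/D4 P8 similar
  R1 @ bar5.0: D3/D4 P8 -> C3/C4 P8 similar

No (2 violations)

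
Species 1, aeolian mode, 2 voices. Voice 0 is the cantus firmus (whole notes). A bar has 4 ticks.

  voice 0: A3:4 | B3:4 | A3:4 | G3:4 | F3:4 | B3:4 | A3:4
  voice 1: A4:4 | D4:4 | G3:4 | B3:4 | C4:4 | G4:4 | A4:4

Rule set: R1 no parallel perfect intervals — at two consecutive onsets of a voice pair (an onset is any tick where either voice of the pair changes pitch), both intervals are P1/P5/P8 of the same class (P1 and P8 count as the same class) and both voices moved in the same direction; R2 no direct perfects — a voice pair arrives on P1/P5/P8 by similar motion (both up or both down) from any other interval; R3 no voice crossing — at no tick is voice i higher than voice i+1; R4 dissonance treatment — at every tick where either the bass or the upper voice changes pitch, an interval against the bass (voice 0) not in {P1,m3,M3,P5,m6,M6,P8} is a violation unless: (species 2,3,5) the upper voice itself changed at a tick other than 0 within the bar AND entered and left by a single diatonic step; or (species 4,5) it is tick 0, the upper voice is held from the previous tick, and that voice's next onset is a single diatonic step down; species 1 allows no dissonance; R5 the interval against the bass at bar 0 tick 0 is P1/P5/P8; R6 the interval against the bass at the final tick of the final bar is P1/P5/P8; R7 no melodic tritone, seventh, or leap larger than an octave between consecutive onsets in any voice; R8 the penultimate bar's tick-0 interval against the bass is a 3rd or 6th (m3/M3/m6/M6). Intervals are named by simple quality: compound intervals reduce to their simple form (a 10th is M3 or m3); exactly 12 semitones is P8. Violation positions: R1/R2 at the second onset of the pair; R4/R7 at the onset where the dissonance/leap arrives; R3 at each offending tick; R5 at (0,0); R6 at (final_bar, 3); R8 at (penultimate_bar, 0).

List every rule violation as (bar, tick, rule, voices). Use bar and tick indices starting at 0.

bar 0: v0=A3 v1=A4 downbeat P8
bar 1: v0=B3 v1=D4 downbeat m3
bar 2: v0=A3 v1=G3 downbeat M2
bar 3: v0=G3 v1=B3 downbeat M3
bar 4: v0=F3 v1=C4 downbeat P5
bar 5: v0=B3 v1=G4 downbeat m6
bar 6: v0=A3 v1=A4 downbeat P8
  -> R3 @ bar 2 tick 0 v(0, 1): A3 above G3
  -> R4 @ bar 2 tick 0 v(0, 1): A3/G3 M2 untreated
  -> R3 @ bar 2 tick 1 v(0, 1): A3 above G3
  -> R3 @ bar 2 tick 2 v(0, 1): A3 above G3
  -> R3 @ bar 2 tick 3 v(0, 1): A3 above G3
  -> R7 @ bar 5 tick 0 v(0,): F3->B3 leap 6st

(2, 0, R3, (0, 1))
(2, 0, R4, (0, 1))
(2, 1, R3, (0, 1))
(2, 2, R3, (0, 1))
(2, 3, R3, (0, 1))
(5, 0, R7, (0,))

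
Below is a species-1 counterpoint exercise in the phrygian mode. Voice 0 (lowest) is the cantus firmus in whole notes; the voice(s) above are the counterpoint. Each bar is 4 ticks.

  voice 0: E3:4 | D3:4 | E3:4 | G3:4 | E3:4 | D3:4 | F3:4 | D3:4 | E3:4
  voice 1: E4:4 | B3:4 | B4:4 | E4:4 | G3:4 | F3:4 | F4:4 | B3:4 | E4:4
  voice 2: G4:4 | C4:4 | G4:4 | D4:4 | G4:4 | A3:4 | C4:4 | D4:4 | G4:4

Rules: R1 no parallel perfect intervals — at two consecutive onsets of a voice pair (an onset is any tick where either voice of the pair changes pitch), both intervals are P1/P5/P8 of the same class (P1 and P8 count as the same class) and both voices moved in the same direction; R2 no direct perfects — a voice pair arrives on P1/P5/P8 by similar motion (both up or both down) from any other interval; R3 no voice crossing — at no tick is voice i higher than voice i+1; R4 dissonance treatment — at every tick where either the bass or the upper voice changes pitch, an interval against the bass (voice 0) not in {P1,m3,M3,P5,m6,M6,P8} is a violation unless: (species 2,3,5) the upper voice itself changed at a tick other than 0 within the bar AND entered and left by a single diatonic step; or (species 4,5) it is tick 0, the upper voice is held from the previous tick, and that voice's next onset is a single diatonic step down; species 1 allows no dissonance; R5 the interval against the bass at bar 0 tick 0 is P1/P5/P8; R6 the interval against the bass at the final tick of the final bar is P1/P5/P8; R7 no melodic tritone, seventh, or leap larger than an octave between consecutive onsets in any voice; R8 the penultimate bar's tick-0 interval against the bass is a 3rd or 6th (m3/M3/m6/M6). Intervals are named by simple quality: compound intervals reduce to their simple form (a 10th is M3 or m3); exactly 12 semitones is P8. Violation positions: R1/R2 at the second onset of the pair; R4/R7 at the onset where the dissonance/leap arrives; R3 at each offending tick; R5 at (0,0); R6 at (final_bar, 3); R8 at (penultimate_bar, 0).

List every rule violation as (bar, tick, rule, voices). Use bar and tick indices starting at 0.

(0, 0, R5, (0, 2))
(1, 0, R4, (0, 2))
(2, 0, R2, (0, 1))
(2, 0, R3, (1, 2))
(2, 1, R3, (1, 2))
(2, 2, R3, (1, 2))
(2, 3, R3, (1, 2))
(3, 0, R3, (1, 2))
(3, 1, R3, (1, 2))
(3, 2, R3, (1, 2))
(3, 3, R3, (1, 2))
(5, 0, R2, (0, 2))
(5, 0, R7, (2,))
(6, 0, R1, (0, 2))
(6, 0, R2, (0, 1))
(6, 0, R3, (1, 2))
(6, 1, R3, (1, 2))
(6, 2, R3, (1, 2))
(6, 3, R3, (1, 2))
(7, 0, R7, (1,))
(7, 0, R8, (0, 2))
(8, 0, R2, (0, 1))
(8, 3, R6, (0, 2))

bar 0: v0=E3 v1=E4 v2=G4 downbeat m3
bar 1: v0=D3 v1=B3 v2=C4 downbeat m7
bar 2: v0=E3 v1=B4 v2=G4 downbeat m3
bar 3: v0=G3 v1=E4 v2=D4 downbeat P5
bar 4: v0=E3 v1=G3 v2=G4 downbeat m3
bar 5: v0=D3 v1=F3 v2=A3 downbeat P5
bar 6: v0=F3 v1=F4 v2=C4 downbeat P5
bar 7: v0=D3 v1=B3 v2=D4 downbeat P8
bar 8: v0=E3 v1=E4 v2=G4 downbeat m3
  -> R5 @ bar 0 tick 0 v(0, 2): opens on m3
  -> R4 @ bar 1 tick 0 v(0, 2): D3/C4 m7 untreated
  -> R2 @ bar 2 tick 0 v(0, 1): D3/B3 M6 -> E3/B4 P5 similar
  -> R3 @ bar 2 tick 0 v(1, 2): B4 above G4
  -> R3 @ bar 2 tick 1 v(1, 2): B4 above G4
  -> R3 @ bar 2 tick 2 v(1, 2): B4 above G4
  -> R3 @ bar 2 tick 3 v(1, 2): B4 above G4
  -> R3 @ bar 3 tick 0 v(1, 2): E4 above D4
  -> R3 @ bar 3 tick 1 v(1, 2): E4 above D4
  -> R3 @ bar 3 tick 2 v(1, 2): E4 above D4
  -> R3 @ bar 3 tick 3 v(1, 2): E4 above D4
  -> R2 @ bar 5 tick 0 v(0, 2): E3/G4 m3 -> D3/A3 P5 similar
  -> R7 @ bar 5 tick 0 v(2,): G4->A3 leap 10st
  -> R1 @ bar 6 tick 0 v(0, 2): D3/A3 P5 -> F3/C4 P5 similar
  -> R2 @ bar 6 tick 0 v(0, 1): D3/F3 m3 -> F3/F4 P8 similar
  -> R3 @ bar 6 tick 0 v(1, 2): F4 above C4
  -> R3 @ bar 6 tick 1 v(1, 2): F4 above C4
  -> R3 @ bar 6 tick 2 v(1, 2): F4 above C4
  -> R3 @ bar 6 tick 3 v(1, 2): F4 above C4
  -> R7 @ bar 7 tick 0 v(1,): F4->B3 leap 6st
  -> R8 @ bar 7 tick 0 v(0, 2): penult P8 not 3rd/6th
  -> R2 @ bar 8 tick 0 v(0, 1): D3/B3 M6 -> E3/E4 P8 similar
  -> R6 @ bar 8 tick 3 v(0, 2): closes on m3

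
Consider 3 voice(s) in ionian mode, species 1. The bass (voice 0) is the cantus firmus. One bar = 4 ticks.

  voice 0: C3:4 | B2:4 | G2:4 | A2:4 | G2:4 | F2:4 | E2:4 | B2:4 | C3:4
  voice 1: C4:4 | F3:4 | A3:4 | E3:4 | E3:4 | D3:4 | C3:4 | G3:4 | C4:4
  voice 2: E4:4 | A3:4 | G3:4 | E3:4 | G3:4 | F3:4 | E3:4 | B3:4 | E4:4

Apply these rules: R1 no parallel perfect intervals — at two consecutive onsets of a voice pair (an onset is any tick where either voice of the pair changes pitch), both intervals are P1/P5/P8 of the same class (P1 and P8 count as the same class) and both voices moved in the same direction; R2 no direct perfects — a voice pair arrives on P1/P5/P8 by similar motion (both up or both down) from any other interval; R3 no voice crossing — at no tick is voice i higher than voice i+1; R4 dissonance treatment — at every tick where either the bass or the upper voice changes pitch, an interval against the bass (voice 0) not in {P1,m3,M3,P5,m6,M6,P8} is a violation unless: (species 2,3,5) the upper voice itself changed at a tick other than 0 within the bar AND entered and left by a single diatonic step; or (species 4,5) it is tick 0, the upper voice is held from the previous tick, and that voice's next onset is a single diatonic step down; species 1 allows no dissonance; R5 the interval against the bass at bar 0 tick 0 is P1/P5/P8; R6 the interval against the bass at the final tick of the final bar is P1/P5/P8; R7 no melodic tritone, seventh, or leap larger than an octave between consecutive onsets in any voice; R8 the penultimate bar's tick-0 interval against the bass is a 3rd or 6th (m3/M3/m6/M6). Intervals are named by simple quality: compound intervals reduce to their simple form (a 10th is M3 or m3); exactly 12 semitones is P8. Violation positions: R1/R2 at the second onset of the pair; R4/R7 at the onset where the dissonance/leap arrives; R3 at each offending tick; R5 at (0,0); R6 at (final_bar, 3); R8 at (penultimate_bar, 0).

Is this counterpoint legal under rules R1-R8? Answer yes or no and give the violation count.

bar 0: v0=C3 v1=C4 v2=E4 (M3)
bar 1: v0=B2 v1=F3 v2=A3 (m7)
bar 2: v0=G2 v1=A3 v2=G3 (P8)
bar 3: v0=A2 v1=E3 v2=E3 (P5)
bar 4: v0=G2 v1=E3 v2=G3 (P8)
bar 5: v0=F2 v1=D3 v2=F3 (P8)
bar 6: v0=E2 v1=C3 v2=E3 (P8)
bar 7: v0=B2 v1=G3 v2=B3 (P8)
bar 8: v0=C3 v1=C4 v2=E4 (M3)
  R5 @ bar0.0: opens on M3
  R4 @ bar1.0: B2/F3 TT untreated
  R4 @ bar1.0: B2/A3 m7 untreated
  R2 @ bar2.0: B2/A3 m7 -> G2/G3 P8 similar
  R3 @ bar2.0: A3 above G3
  R4 @ bar2.0: G2/A3 M2 untreated
  R3 @ bar2.1: A3 above G3
  R3 @ bar2.2: A3 above G3
  R3 @ bar2.3: A3 above G3
  R2 @ bar3.0: A3/G3 M2 -> E3/E3 P1 similar
  R1 @ bar5.0: G2/G3 P8 -> F2/F3 P8 similar
  R1 @ bar6.0: F2/F3 P8 -> E2/E3 P8 similar
  R1 @ bar7.0: E2/E3 P8 -> B2/B3 P8 similar
  R8 @ bar7.0: penult P8 not 3rd/6th
  R2 @ bar8.0: B2/G3 m6 -> C3/C4 P8 similar
  R6 @ bar8.3: closes on M3

No (16 violations)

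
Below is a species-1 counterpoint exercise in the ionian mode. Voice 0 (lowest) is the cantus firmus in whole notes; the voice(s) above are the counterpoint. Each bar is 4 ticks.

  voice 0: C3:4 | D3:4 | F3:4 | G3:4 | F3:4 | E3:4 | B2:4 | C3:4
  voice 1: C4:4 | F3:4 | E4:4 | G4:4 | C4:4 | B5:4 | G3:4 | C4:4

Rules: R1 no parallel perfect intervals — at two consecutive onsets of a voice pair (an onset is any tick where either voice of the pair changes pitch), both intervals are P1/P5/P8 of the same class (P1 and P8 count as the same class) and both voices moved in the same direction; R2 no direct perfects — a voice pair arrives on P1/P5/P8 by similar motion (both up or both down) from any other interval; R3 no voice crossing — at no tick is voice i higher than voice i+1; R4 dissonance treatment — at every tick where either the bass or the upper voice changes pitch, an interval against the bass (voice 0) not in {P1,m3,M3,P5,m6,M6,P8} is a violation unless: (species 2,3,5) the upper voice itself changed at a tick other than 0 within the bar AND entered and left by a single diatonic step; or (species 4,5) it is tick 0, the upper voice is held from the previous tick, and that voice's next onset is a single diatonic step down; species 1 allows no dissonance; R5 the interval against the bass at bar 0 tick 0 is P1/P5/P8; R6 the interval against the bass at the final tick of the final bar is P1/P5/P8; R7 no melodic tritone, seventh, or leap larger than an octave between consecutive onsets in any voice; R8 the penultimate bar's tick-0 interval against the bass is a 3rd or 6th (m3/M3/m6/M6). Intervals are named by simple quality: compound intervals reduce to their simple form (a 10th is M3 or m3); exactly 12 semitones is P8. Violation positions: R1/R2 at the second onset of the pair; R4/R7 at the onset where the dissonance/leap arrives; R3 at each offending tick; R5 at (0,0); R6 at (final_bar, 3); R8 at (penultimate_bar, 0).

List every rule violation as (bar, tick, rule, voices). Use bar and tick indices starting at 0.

(2, 0, R4, (0, 1))
(2, 0, R7, (1,))
(3, 0, R2, (0, 1))
(4, 0, R2, (0, 1))
(5, 0, R7, (1,))
(6, 0, R7, (1,))
(7, 0, R2, (0, 1))

bar 0: v0=C3 v1=C4 downbeat P8
bar 1: v0=D3 v1=F3 downbeat m3
bar 2: v0=F3 v1=E4 downbeat M7
bar 3: v0=G3 v1=G4 downbeat P8
bar 4: v0=F3 v1=C4 downbeat P5
bar 5: v0=E3 v1=B5 downbeat P5
bar 6: v0=B2 v1=G3 downbeat m6
bar 7: v0=C3 v1=C4 downbeat P8
  -> R4 @ bar 2 tick 0 v(0, 1): F3/E4 M7 untreated
  -> R7 @ bar 2 tick 0 v(1,): F3->E4 leap 11st
  -> R2 @ bar 3 tick 0 v(0, 1): F3/E4 M7 -> G3/G4 P8 similar
  -> R2 @ bar 4 tick 0 v(0, 1): G3/G4 P8 -> F3/C4 P5 similar
  -> R7 @ bar 5 tick 0 v(1,): C4->B5 leap 23st
  -> R7 @ bar 6 tick 0 v(1,): B5->G3 leap 28st
  -> R2 @ bar 7 tick 0 v(0, 1): B2/G3 m6 -> C3/C4 P8 similar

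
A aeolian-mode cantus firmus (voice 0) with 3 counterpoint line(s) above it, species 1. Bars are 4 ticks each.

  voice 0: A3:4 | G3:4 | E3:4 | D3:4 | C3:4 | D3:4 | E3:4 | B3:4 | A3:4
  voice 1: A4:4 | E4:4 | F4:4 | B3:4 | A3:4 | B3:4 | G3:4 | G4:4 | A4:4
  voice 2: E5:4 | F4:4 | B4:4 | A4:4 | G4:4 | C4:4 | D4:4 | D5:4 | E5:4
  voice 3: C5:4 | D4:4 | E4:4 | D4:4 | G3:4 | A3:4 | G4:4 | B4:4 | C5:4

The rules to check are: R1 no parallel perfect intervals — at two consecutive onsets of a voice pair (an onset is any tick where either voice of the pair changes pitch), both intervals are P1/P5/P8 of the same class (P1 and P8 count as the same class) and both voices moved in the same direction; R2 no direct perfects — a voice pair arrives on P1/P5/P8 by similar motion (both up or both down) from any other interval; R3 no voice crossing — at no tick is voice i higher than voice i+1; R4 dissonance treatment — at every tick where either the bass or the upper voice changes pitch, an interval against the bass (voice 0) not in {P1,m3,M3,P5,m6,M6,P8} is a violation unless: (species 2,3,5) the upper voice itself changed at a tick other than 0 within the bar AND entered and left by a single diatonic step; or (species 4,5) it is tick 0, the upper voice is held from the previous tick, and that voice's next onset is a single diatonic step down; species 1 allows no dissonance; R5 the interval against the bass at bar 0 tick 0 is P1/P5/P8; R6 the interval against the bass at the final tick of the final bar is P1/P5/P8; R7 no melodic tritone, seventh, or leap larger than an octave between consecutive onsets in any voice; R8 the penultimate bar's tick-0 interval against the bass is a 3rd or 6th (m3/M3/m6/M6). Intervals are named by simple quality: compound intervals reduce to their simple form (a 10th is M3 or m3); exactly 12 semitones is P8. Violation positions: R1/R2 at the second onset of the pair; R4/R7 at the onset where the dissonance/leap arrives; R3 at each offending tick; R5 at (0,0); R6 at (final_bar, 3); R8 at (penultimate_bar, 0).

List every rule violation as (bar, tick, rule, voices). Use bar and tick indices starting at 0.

bar 0: v0=A3 v1=A4 v2=E5 v3=C5 downbeat m3
bar 1: v0=G3 v1=E4 v2=F4 v3=D4 downbeat P5
bar 2: v0=E3 v1=F4 v2=B4 v3=E4 downbeat P8
bar 3: v0=D3 v1=B3 v2=A4 v3=D4 downbeat P8
bar 4: v0=C3 v1=A3 v2=G4 v3=G3 downbeat P5
bar 5: v0=D3 v1=B3 v2=C4 v3=A3 downbeat P5
bar 6: v0=E3 v1=G3 v2=D4 v3=G4 downbeat m3
bar 7: v0=B3 v1=G4 v2=D5 v3=B4 downbeat P8
bar 8: v0=A3 v1=A4 v2=E5 v3=C5 downbeat m3
  -> R3 @ bar 0 tick 0 v(2, 3): E5 above C5
  -> R5 @ bar 0 tick 0 v(0, 3): opens on m3
  -> R3 @ bar 0 tick 1 v(2, 3): E5 above C5
  -> R3 @ bar 0 tick 2 v(2, 3): E5 above C5
  -> R3 @ bar 0 tick 3 v(2, 3): E5 above C5
  -> R2 @ bar 1 tick 0 v(0, 3): A3/C5 m3 -> G3/D4 P5 similar
  -> R3 @ bar 1 tick 0 v(2, 3): F4 above D4
  -> R4 @ bar 1 tick 0 v(0, 2): G3/F4 m7 untreated
  -> R7 @ bar 1 tick 0 v(2,): E5->F4 leap 11st
  -> R7 @ bar 1 tick 0 v(3,): C5->D4 leap 10st
  -> R3 @ bar 1 tick 1 v(2, 3): F4 above D4
  -> R3 @ bar 1 tick 2 v(2, 3): F4 above D4
  -> R3 @ bar 1 tick 3 v(2, 3): F4 above D4
  -> R2 @ bar 2 tick 0 v(2, 3): F4/D4 m3 -> B4/E4 P5 similar
  -> R3 @ bar 2 tick 0 v(2, 3): B4 above E4
  -> R4 @ bar 2 tick 0 v(0, 1): E3/F4 m2 untreated
  -> R7 @ bar 2 tick 0 v(2,): F4->B4 leap 6st
  -> R3 @ bar 2 tick 1 v(2, 3): B4 above E4
  -> R3 @ bar 2 tick 2 v(2, 3): B4 above E4
  -> R3 @ bar 2 tick 3 v(2, 3): B4 above E4
  -> R1 @ bar 3 tick 0 v(0, 2): E3/B4 P5 -> D3/A4 P5 similar
  -> R1 @ bar 3 tick 0 v(0, 3): E3/E4 P8 -> D3/D4 P8 similar
  -> R1 @ bar 3 tick 0 v(2, 3): B4/E4 P5 -> A4/D4 P5 similar
  -> R3 @ bar 3 tick 0 v(2, 3): A4 above D4
  -> R7 @ bar 3 tick 0 v(1,): F4->B3 leap 6st
  -> R3 @ bar 3 tick 1 v(2, 3): A4 above D4
  -> R3 @ bar 3 tick 2 v(2, 3): A4 above D4
  -> R3 @ bar 3 tick 3 v(2, 3): A4 above D4
  -> R1 @ bar 4 tick 0 v(0, 2): D3/A4 P5 -> C3/G4 P5 similar
  -> R2 @ bar 4 tick 0 v(0, 3): D3/D4 P8 -> C3/G3 P5 similar
  -> R2 @ bar 4 tick 0 v(2, 3): A4/D4 P5 -> G4/G3 P8 similar
  -> R3 @ bar 4 tick 0 v(2, 3): G4 above G3
  -> R3 @ bar 4 tick 1 v(2, 3): G4 above G3
  -> R3 @ bar 4 tick 2 v(2, 3): G4 above G3
  -> R3 @ bar 4 tick 3 v(2, 3): G4 above G3
  -> R1 @ bar 5 tick 0 v(0, 3): C3/G3 P5 -> D3/A3 P5 similar
  -> R3 @ bar 5 tick 0 v(2, 3): C4 above A3
  -> R4 @ bar 5 tick 0 v(0, 2): D3/C4 m7 untreated
  -> R3 @ bar 5 tick 1 v(2, 3): C4 above A3
  -> R3 @ bar 5 tick 2 v(2, 3): C4 above A3
  -> R3 @ bar 5 tick 3 v(2, 3): C4 above A3
  -> R4 @ bar 6 tick 0 v(0, 2): E3/D4 m7 untreated
  -> R7 @ bar 6 tick 0 v(3,): A3->G4 leap 10st
  -> R1 @ bar 7 tick 0 v(1, 2): G3/D4 P5 -> G4/D5 P5 similar
  -> R2 @ bar 7 tick 0 v(0, 3): E3/G4 m3 -> B3/B4 P8 similar
  -> R3 @ bar 7 tick 0 v(2, 3): D5 above B4
  -> R8 @ bar 7 tick 0 v(0, 3): penult P8 not 3rd/6th
  -> R3 @ bar 7 tick 1 v(2, 3): D5 above B4
  -> R3 @ bar 7 tick 2 v(2, 3): D5 above B4
  -> R3 @ bar 7 tick 3 v(2, 3): D5 above B4
  -> R1 @ bar 8 tick 0 v(1, 2): G4/D5 P5 -> A4/E5 P5 similar
  -> R3 @ bar 8 tick 0 v(2, 3): E5 above C5
  -> R3 @ bar 8 tick 1 v(2, 3): E5 above C5
  -> R3 @ bar 8 tick 2 v(2, 3): E5 above C5
  -> R3 @ bar 8 tick 3 v(2, 3): E5 above C5
  -> R6 @ bar 8 tick 3 v(0, 3): closes on m3

(0, 0, R3, (2, 3))
(0, 0, R5, (0, 3))
(0, 1, R3, (2, 3))
(0, 2, R3, (2, 3))
(0, 3, R3, (2, 3))
(1, 0, R2, (0, 3))
(1, 0, R3, (2, 3))
(1, 0, R4, (0, 2))
(1, 0, R7, (2,))
(1, 0, R7, (3,))
(1, 1, R3, (2, 3))
(1, 2, R3, (2, 3))
(1, 3, R3, (2, 3))
(2, 0, R2, (2, 3))
(2, 0, R3, (2, 3))
(2, 0, R4, (0, 1))
(2, 0, R7, (2,))
(2, 1, R3, (2, 3))
(2, 2, R3, (2, 3))
(2, 3, R3, (2, 3))
(3, 0, R1, (0, 2))
(3, 0, R1, (0, 3))
(3, 0, R1, (2, 3))
(3, 0, R3, (2, 3))
(3, 0, R7, (1,))
(3, 1, R3, (2, 3))
(3, 2, R3, (2, 3))
(3, 3, R3, (2, 3))
(4, 0, R1, (0, 2))
(4, 0, R2, (0, 3))
(4, 0, R2, (2, 3))
(4, 0, R3, (2, 3))
(4, 1, R3, (2, 3))
(4, 2, R3, (2, 3))
(4, 3, R3, (2, 3))
(5, 0, R1, (0, 3))
(5, 0, R3, (2, 3))
(5, 0, R4, (0, 2))
(5, 1, R3, (2, 3))
(5, 2, R3, (2, 3))
(5, 3, R3, (2, 3))
(6, 0, R4, (0, 2))
(6, 0, R7, (3,))
(7, 0, R1, (1, 2))
(7, 0, R2, (0, 3))
(7, 0, R3, (2, 3))
(7, 0, R8, (0, 3))
(7, 1, R3, (2, 3))
(7, 2, R3, (2, 3))
(7, 3, R3, (2, 3))
(8, 0, R1, (1, 2))
(8, 0, R3, (2, 3))
(8, 1, R3, (2, 3))
(8, 2, R3, (2, 3))
(8, 3, R3, (2, 3))
(8, 3, R6, (0, 3))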